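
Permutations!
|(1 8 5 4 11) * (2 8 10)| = 7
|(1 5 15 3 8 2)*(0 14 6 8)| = |(0 14 6 8 2 1 5 15 3)| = 9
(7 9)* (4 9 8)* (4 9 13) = (4 13)(7 8 9) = [0, 1, 2, 3, 13, 5, 6, 8, 9, 7, 10, 11, 12, 4]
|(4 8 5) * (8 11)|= |(4 11 8 5)|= 4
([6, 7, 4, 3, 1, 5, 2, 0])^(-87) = (0 4)(1 6)(2 7)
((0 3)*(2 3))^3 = (3) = ((0 2 3))^3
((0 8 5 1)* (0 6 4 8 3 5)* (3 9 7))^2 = ((0 9 7 3 5 1 6 4 8))^2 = (0 7 5 6 8 9 3 1 4)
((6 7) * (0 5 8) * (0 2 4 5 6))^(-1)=(0 7 6)(2 8 5 4)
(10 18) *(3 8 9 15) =[0, 1, 2, 8, 4, 5, 6, 7, 9, 15, 18, 11, 12, 13, 14, 3, 16, 17, 10] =(3 8 9 15)(10 18)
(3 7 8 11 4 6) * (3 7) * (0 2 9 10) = (0 2 9 10)(4 6 7 8 11) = [2, 1, 9, 3, 6, 5, 7, 8, 11, 10, 0, 4]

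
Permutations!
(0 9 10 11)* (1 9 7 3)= [7, 9, 2, 1, 4, 5, 6, 3, 8, 10, 11, 0]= (0 7 3 1 9 10 11)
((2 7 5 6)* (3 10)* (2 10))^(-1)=((2 7 5 6 10 3))^(-1)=(2 3 10 6 5 7)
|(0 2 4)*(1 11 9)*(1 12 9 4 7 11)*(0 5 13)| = 14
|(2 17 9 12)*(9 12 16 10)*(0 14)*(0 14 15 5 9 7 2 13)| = 11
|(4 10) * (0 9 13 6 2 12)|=6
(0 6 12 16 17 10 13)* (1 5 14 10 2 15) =(0 6 12 16 17 2 15 1 5 14 10 13) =[6, 5, 15, 3, 4, 14, 12, 7, 8, 9, 13, 11, 16, 0, 10, 1, 17, 2]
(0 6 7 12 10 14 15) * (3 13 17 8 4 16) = (0 6 7 12 10 14 15)(3 13 17 8 4 16) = [6, 1, 2, 13, 16, 5, 7, 12, 4, 9, 14, 11, 10, 17, 15, 0, 3, 8]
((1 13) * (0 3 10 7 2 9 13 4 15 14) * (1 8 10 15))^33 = ((0 3 15 14)(1 4)(2 9 13 8 10 7))^33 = (0 3 15 14)(1 4)(2 8)(7 13)(9 10)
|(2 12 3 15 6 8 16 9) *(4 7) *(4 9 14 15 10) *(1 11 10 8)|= |(1 11 10 4 7 9 2 12 3 8 16 14 15 6)|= 14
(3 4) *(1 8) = [0, 8, 2, 4, 3, 5, 6, 7, 1] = (1 8)(3 4)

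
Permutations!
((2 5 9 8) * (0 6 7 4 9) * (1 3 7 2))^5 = (0 6 2 5)(1 8 9 4 7 3)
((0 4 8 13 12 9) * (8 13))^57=((0 4 13 12 9))^57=(0 13 9 4 12)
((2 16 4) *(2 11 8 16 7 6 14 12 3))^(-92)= ((2 7 6 14 12 3)(4 11 8 16))^(-92)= (16)(2 12 6)(3 14 7)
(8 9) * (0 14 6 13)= (0 14 6 13)(8 9)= [14, 1, 2, 3, 4, 5, 13, 7, 9, 8, 10, 11, 12, 0, 6]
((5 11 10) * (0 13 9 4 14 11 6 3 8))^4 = ((0 13 9 4 14 11 10 5 6 3 8))^4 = (0 14 6 13 11 3 9 10 8 4 5)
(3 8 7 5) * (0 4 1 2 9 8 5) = (0 4 1 2 9 8 7)(3 5) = [4, 2, 9, 5, 1, 3, 6, 0, 7, 8]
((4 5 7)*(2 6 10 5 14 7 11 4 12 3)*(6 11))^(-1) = ((2 11 4 14 7 12 3)(5 6 10))^(-1) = (2 3 12 7 14 4 11)(5 10 6)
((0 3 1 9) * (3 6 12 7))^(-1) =(0 9 1 3 7 12 6)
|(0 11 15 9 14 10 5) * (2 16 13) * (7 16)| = |(0 11 15 9 14 10 5)(2 7 16 13)| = 28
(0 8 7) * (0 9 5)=(0 8 7 9 5)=[8, 1, 2, 3, 4, 0, 6, 9, 7, 5]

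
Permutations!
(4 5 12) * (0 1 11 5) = (0 1 11 5 12 4) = [1, 11, 2, 3, 0, 12, 6, 7, 8, 9, 10, 5, 4]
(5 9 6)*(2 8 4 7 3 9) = (2 8 4 7 3 9 6 5) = [0, 1, 8, 9, 7, 2, 5, 3, 4, 6]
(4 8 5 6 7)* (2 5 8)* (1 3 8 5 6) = [0, 3, 6, 8, 2, 1, 7, 4, 5] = (1 3 8 5)(2 6 7 4)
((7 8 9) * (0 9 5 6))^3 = ((0 9 7 8 5 6))^3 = (0 8)(5 9)(6 7)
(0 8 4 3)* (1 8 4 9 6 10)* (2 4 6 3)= (0 6 10 1 8 9 3)(2 4)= [6, 8, 4, 0, 2, 5, 10, 7, 9, 3, 1]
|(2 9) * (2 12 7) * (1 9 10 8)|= 7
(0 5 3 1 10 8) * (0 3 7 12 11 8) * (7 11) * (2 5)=[2, 10, 5, 1, 4, 11, 6, 12, 3, 9, 0, 8, 7]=(0 2 5 11 8 3 1 10)(7 12)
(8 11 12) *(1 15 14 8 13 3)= [0, 15, 2, 1, 4, 5, 6, 7, 11, 9, 10, 12, 13, 3, 8, 14]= (1 15 14 8 11 12 13 3)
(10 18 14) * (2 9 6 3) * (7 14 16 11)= [0, 1, 9, 2, 4, 5, 3, 14, 8, 6, 18, 7, 12, 13, 10, 15, 11, 17, 16]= (2 9 6 3)(7 14 10 18 16 11)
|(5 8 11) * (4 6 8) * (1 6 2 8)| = 10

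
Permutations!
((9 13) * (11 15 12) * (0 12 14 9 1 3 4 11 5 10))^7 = (0 10 5 12)(1 13 9 14 15 11 4 3)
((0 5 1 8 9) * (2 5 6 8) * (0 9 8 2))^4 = (9)(0 1 5 2 6)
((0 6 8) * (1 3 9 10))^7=((0 6 8)(1 3 9 10))^7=(0 6 8)(1 10 9 3)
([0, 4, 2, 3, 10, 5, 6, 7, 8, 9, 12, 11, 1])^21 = (1 4 10 12)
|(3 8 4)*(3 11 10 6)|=|(3 8 4 11 10 6)|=6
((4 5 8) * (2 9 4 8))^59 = (2 5 4 9)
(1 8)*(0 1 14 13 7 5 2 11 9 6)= [1, 8, 11, 3, 4, 2, 0, 5, 14, 6, 10, 9, 12, 7, 13]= (0 1 8 14 13 7 5 2 11 9 6)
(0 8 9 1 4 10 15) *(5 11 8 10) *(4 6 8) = (0 10 15)(1 6 8 9)(4 5 11) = [10, 6, 2, 3, 5, 11, 8, 7, 9, 1, 15, 4, 12, 13, 14, 0]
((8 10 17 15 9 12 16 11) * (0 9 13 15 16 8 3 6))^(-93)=((0 9 12 8 10 17 16 11 3 6)(13 15))^(-93)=(0 11 10 9 3 17 12 6 16 8)(13 15)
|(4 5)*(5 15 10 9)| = |(4 15 10 9 5)| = 5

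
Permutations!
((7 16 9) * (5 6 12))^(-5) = ((5 6 12)(7 16 9))^(-5) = (5 6 12)(7 16 9)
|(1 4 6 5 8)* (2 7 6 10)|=8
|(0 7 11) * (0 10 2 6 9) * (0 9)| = |(0 7 11 10 2 6)| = 6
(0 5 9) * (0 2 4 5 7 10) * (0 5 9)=(0 7 10 5)(2 4 9)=[7, 1, 4, 3, 9, 0, 6, 10, 8, 2, 5]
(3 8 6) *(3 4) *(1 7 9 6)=(1 7 9 6 4 3 8)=[0, 7, 2, 8, 3, 5, 4, 9, 1, 6]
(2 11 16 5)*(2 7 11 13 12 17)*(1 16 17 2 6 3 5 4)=(1 16 4)(2 13 12)(3 5 7 11 17 6)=[0, 16, 13, 5, 1, 7, 3, 11, 8, 9, 10, 17, 2, 12, 14, 15, 4, 6]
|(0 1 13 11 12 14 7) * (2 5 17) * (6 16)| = 42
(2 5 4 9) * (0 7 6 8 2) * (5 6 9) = (0 7 9)(2 6 8)(4 5) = [7, 1, 6, 3, 5, 4, 8, 9, 2, 0]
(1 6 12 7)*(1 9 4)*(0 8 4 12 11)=(0 8 4 1 6 11)(7 9 12)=[8, 6, 2, 3, 1, 5, 11, 9, 4, 12, 10, 0, 7]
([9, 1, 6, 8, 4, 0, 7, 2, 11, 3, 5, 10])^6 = (0 5 10 11 8 3 9)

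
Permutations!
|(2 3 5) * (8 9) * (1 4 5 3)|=|(1 4 5 2)(8 9)|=4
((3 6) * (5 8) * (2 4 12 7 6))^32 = (2 12 6)(3 4 7)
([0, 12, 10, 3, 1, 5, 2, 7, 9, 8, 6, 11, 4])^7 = (1 12 4)(2 10 6)(8 9)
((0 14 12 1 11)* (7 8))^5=(14)(7 8)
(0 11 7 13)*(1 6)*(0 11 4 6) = (0 4 6 1)(7 13 11) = [4, 0, 2, 3, 6, 5, 1, 13, 8, 9, 10, 7, 12, 11]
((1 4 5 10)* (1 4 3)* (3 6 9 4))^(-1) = ((1 6 9 4 5 10 3))^(-1) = (1 3 10 5 4 9 6)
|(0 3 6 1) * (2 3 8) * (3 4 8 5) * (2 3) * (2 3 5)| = 8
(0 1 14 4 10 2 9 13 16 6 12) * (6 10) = (0 1 14 4 6 12)(2 9 13 16 10) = [1, 14, 9, 3, 6, 5, 12, 7, 8, 13, 2, 11, 0, 16, 4, 15, 10]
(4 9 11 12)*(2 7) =(2 7)(4 9 11 12) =[0, 1, 7, 3, 9, 5, 6, 2, 8, 11, 10, 12, 4]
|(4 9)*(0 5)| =2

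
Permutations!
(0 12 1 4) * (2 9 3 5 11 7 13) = [12, 4, 9, 5, 0, 11, 6, 13, 8, 3, 10, 7, 1, 2] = (0 12 1 4)(2 9 3 5 11 7 13)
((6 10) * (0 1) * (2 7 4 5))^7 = (0 1)(2 5 4 7)(6 10)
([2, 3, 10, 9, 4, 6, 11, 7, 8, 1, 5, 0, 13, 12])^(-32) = (13)(0 6 10)(1 3 9)(2 11 5)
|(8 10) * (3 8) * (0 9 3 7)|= |(0 9 3 8 10 7)|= 6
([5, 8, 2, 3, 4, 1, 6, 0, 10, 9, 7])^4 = [10, 0, 2, 3, 4, 7, 6, 8, 5, 9, 1]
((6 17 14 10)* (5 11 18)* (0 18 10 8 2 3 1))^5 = ((0 18 5 11 10 6 17 14 8 2 3 1))^5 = (0 6 3 11 8 18 17 1 10 2 5 14)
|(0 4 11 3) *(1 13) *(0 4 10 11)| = |(0 10 11 3 4)(1 13)| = 10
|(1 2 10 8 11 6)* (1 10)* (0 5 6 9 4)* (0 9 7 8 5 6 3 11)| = 8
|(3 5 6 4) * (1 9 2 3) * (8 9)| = |(1 8 9 2 3 5 6 4)| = 8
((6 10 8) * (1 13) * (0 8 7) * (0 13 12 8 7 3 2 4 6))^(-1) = (0 8 12 1 13 7)(2 3 10 6 4) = ((0 7 13 1 12 8)(2 4 6 10 3))^(-1)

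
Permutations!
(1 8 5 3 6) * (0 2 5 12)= (0 2 5 3 6 1 8 12)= [2, 8, 5, 6, 4, 3, 1, 7, 12, 9, 10, 11, 0]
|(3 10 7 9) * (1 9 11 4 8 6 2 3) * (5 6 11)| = |(1 9)(2 3 10 7 5 6)(4 8 11)| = 6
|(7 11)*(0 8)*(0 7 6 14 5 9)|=8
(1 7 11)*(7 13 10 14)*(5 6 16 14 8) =[0, 13, 2, 3, 4, 6, 16, 11, 5, 9, 8, 1, 12, 10, 7, 15, 14] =(1 13 10 8 5 6 16 14 7 11)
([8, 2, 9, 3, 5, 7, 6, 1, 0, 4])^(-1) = (0 8)(1 7 5 4 9 2)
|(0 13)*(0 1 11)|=|(0 13 1 11)|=4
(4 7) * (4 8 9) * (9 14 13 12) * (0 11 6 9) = (0 11 6 9 4 7 8 14 13 12) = [11, 1, 2, 3, 7, 5, 9, 8, 14, 4, 10, 6, 0, 12, 13]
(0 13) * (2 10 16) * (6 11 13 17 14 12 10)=[17, 1, 6, 3, 4, 5, 11, 7, 8, 9, 16, 13, 10, 0, 12, 15, 2, 14]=(0 17 14 12 10 16 2 6 11 13)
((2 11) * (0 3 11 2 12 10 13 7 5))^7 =(0 5 7 13 10 12 11 3)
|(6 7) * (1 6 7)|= 2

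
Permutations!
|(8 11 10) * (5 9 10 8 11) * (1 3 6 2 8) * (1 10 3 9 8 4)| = 6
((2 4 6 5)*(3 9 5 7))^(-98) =((2 4 6 7 3 9 5))^(-98) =(9)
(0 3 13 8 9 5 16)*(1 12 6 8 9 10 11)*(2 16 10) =(0 3 13 9 5 10 11 1 12 6 8 2 16) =[3, 12, 16, 13, 4, 10, 8, 7, 2, 5, 11, 1, 6, 9, 14, 15, 0]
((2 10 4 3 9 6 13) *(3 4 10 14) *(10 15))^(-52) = ((2 14 3 9 6 13)(10 15))^(-52) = (15)(2 3 6)(9 13 14)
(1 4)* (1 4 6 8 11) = (1 6 8 11) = [0, 6, 2, 3, 4, 5, 8, 7, 11, 9, 10, 1]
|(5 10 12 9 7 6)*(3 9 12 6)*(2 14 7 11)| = 6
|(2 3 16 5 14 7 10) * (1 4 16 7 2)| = |(1 4 16 5 14 2 3 7 10)| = 9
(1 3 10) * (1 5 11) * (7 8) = (1 3 10 5 11)(7 8) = [0, 3, 2, 10, 4, 11, 6, 8, 7, 9, 5, 1]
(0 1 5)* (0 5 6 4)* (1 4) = (0 4)(1 6) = [4, 6, 2, 3, 0, 5, 1]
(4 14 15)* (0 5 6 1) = [5, 0, 2, 3, 14, 6, 1, 7, 8, 9, 10, 11, 12, 13, 15, 4] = (0 5 6 1)(4 14 15)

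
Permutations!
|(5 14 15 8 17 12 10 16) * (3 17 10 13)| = |(3 17 12 13)(5 14 15 8 10 16)| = 12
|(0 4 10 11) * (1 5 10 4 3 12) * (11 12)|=|(0 3 11)(1 5 10 12)|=12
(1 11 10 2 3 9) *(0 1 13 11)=(0 1)(2 3 9 13 11 10)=[1, 0, 3, 9, 4, 5, 6, 7, 8, 13, 2, 10, 12, 11]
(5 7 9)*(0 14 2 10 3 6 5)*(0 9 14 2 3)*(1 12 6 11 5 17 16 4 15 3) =[2, 12, 10, 11, 15, 7, 17, 14, 8, 9, 0, 5, 6, 13, 1, 3, 4, 16] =(0 2 10)(1 12 6 17 16 4 15 3 11 5 7 14)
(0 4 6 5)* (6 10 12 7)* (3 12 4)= (0 3 12 7 6 5)(4 10)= [3, 1, 2, 12, 10, 0, 5, 6, 8, 9, 4, 11, 7]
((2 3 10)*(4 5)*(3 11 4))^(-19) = ((2 11 4 5 3 10))^(-19) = (2 10 3 5 4 11)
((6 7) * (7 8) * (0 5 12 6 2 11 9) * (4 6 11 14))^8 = ((0 5 12 11 9)(2 14 4 6 8 7))^8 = (0 11 5 9 12)(2 4 8)(6 7 14)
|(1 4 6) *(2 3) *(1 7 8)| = 10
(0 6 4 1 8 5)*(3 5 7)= [6, 8, 2, 5, 1, 0, 4, 3, 7]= (0 6 4 1 8 7 3 5)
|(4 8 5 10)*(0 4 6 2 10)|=|(0 4 8 5)(2 10 6)|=12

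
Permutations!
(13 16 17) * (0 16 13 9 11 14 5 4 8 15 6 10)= (0 16 17 9 11 14 5 4 8 15 6 10)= [16, 1, 2, 3, 8, 4, 10, 7, 15, 11, 0, 14, 12, 13, 5, 6, 17, 9]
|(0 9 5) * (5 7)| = |(0 9 7 5)| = 4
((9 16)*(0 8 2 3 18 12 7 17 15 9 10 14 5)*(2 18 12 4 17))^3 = ((0 8 18 4 17 15 9 16 10 14 5)(2 3 12 7))^3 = (0 4 9 14 8 17 16 5 18 15 10)(2 7 12 3)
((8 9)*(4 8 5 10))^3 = (4 5 8 10 9)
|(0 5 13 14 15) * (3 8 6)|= |(0 5 13 14 15)(3 8 6)|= 15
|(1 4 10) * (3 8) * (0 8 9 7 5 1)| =|(0 8 3 9 7 5 1 4 10)| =9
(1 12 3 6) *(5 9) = (1 12 3 6)(5 9) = [0, 12, 2, 6, 4, 9, 1, 7, 8, 5, 10, 11, 3]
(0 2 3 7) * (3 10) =[2, 1, 10, 7, 4, 5, 6, 0, 8, 9, 3] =(0 2 10 3 7)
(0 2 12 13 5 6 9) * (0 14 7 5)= (0 2 12 13)(5 6 9 14 7)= [2, 1, 12, 3, 4, 6, 9, 5, 8, 14, 10, 11, 13, 0, 7]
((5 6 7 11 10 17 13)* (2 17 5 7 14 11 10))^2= (2 13 10 6 11 17 7 5 14)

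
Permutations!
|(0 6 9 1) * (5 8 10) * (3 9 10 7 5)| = 6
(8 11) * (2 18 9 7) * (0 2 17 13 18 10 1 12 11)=(0 2 10 1 12 11 8)(7 17 13 18 9)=[2, 12, 10, 3, 4, 5, 6, 17, 0, 7, 1, 8, 11, 18, 14, 15, 16, 13, 9]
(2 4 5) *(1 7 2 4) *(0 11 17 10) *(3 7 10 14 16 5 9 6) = (0 11 17 14 16 5 4 9 6 3 7 2 1 10) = [11, 10, 1, 7, 9, 4, 3, 2, 8, 6, 0, 17, 12, 13, 16, 15, 5, 14]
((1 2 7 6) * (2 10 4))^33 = ((1 10 4 2 7 6))^33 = (1 2)(4 6)(7 10)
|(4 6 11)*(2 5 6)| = |(2 5 6 11 4)| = 5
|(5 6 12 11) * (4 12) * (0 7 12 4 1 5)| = 12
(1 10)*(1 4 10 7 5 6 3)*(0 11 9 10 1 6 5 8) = [11, 7, 2, 6, 1, 5, 3, 8, 0, 10, 4, 9] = (0 11 9 10 4 1 7 8)(3 6)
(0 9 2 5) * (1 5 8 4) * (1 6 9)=(0 1 5)(2 8 4 6 9)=[1, 5, 8, 3, 6, 0, 9, 7, 4, 2]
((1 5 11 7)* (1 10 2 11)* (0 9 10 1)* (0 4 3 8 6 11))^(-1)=((0 9 10 2)(1 5 4 3 8 6 11 7))^(-1)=(0 2 10 9)(1 7 11 6 8 3 4 5)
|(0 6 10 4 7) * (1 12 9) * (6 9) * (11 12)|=9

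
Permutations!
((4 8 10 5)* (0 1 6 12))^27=((0 1 6 12)(4 8 10 5))^27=(0 12 6 1)(4 5 10 8)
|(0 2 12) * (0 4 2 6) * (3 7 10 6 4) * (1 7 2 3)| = |(0 4 3 2 12 1 7 10 6)| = 9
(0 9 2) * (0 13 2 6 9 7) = (0 7)(2 13)(6 9) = [7, 1, 13, 3, 4, 5, 9, 0, 8, 6, 10, 11, 12, 2]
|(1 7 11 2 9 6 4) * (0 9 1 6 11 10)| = 14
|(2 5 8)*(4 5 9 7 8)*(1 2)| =|(1 2 9 7 8)(4 5)| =10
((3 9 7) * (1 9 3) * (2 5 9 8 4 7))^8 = ((1 8 4 7)(2 5 9))^8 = (2 9 5)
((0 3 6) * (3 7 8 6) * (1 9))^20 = (9)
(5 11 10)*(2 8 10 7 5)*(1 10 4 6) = (1 10 2 8 4 6)(5 11 7) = [0, 10, 8, 3, 6, 11, 1, 5, 4, 9, 2, 7]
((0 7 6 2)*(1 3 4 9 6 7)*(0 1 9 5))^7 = (0 5 4 3 1 2 6 9)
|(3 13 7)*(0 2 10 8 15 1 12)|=21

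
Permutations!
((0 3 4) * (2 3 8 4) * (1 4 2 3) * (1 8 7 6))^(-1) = (0 4 1 6 7)(2 8)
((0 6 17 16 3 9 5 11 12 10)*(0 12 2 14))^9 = ((0 6 17 16 3 9 5 11 2 14)(10 12))^9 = (0 14 2 11 5 9 3 16 17 6)(10 12)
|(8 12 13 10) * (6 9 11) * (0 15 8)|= |(0 15 8 12 13 10)(6 9 11)|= 6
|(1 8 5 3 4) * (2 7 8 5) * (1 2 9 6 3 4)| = |(1 5 4 2 7 8 9 6 3)| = 9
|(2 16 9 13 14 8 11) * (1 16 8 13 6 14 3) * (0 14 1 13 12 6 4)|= 24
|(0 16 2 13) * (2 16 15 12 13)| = 4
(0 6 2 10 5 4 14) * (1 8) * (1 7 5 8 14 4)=(0 6 2 10 8 7 5 1 14)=[6, 14, 10, 3, 4, 1, 2, 5, 7, 9, 8, 11, 12, 13, 0]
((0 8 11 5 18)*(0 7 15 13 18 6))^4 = ((0 8 11 5 6)(7 15 13 18))^4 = (18)(0 6 5 11 8)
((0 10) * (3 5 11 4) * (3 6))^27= ((0 10)(3 5 11 4 6))^27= (0 10)(3 11 6 5 4)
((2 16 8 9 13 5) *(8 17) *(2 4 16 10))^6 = (4 5 13 9 8 17 16)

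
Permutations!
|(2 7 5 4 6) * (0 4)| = |(0 4 6 2 7 5)| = 6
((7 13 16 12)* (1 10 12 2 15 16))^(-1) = (1 13 7 12 10)(2 16 15) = ((1 10 12 7 13)(2 15 16))^(-1)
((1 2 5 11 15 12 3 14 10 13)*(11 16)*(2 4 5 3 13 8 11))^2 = (1 5 2 14 8 15 13 4 16 3 10 11 12) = ((1 4 5 16 2 3 14 10 8 11 15 12 13))^2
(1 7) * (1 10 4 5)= [0, 7, 2, 3, 5, 1, 6, 10, 8, 9, 4]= (1 7 10 4 5)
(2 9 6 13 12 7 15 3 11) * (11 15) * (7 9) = (2 7 11)(3 15)(6 13 12 9) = [0, 1, 7, 15, 4, 5, 13, 11, 8, 6, 10, 2, 9, 12, 14, 3]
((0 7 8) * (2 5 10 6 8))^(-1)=(0 8 6 10 5 2 7)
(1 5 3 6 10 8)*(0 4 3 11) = (0 4 3 6 10 8 1 5 11) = [4, 5, 2, 6, 3, 11, 10, 7, 1, 9, 8, 0]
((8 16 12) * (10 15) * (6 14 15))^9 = ((6 14 15 10)(8 16 12))^9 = (16)(6 14 15 10)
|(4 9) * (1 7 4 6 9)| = 6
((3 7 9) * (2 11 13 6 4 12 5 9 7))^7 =((2 11 13 6 4 12 5 9 3))^7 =(2 9 12 6 11 3 5 4 13)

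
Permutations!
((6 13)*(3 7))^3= ((3 7)(6 13))^3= (3 7)(6 13)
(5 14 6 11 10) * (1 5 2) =(1 5 14 6 11 10 2) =[0, 5, 1, 3, 4, 14, 11, 7, 8, 9, 2, 10, 12, 13, 6]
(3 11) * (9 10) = (3 11)(9 10) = [0, 1, 2, 11, 4, 5, 6, 7, 8, 10, 9, 3]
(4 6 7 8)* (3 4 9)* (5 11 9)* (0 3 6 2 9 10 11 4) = (0 3)(2 9 6 7 8 5 4)(10 11) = [3, 1, 9, 0, 2, 4, 7, 8, 5, 6, 11, 10]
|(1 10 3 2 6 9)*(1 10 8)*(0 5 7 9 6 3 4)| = 6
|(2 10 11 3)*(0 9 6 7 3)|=|(0 9 6 7 3 2 10 11)|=8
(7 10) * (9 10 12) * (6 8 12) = (6 8 12 9 10 7) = [0, 1, 2, 3, 4, 5, 8, 6, 12, 10, 7, 11, 9]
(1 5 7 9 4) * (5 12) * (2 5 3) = (1 12 3 2 5 7 9 4) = [0, 12, 5, 2, 1, 7, 6, 9, 8, 4, 10, 11, 3]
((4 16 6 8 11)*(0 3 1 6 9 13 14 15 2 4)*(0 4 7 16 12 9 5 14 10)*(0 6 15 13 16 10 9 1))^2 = ((0 3)(1 15 2 7 10 6 8 11 4 12)(5 14 13 9 16))^2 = (1 2 10 8 4)(5 13 16 14 9)(6 11 12 15 7)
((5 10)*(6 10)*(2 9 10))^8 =((2 9 10 5 6))^8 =(2 5 9 6 10)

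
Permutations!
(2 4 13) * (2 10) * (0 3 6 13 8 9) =(0 3 6 13 10 2 4 8 9) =[3, 1, 4, 6, 8, 5, 13, 7, 9, 0, 2, 11, 12, 10]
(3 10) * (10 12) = (3 12 10) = [0, 1, 2, 12, 4, 5, 6, 7, 8, 9, 3, 11, 10]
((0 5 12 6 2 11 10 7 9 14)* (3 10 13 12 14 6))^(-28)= (0 14 5)(2 6 9 7 10 3 12 13 11)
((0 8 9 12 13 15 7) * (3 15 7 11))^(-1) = (0 7 13 12 9 8)(3 11 15) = ((0 8 9 12 13 7)(3 15 11))^(-1)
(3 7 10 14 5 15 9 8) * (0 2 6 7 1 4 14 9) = (0 2 6 7 10 9 8 3 1 4 14 5 15) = [2, 4, 6, 1, 14, 15, 7, 10, 3, 8, 9, 11, 12, 13, 5, 0]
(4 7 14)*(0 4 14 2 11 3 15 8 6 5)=(0 4 7 2 11 3 15 8 6 5)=[4, 1, 11, 15, 7, 0, 5, 2, 6, 9, 10, 3, 12, 13, 14, 8]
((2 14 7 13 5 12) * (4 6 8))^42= ((2 14 7 13 5 12)(4 6 8))^42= (14)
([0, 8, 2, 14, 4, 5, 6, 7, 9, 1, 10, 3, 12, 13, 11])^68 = [0, 9, 2, 11, 4, 5, 6, 7, 1, 8, 10, 14, 12, 13, 3]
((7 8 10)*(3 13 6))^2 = ((3 13 6)(7 8 10))^2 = (3 6 13)(7 10 8)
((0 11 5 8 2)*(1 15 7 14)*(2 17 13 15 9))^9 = ((0 11 5 8 17 13 15 7 14 1 9 2))^9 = (0 1 15 8)(2 14 13 5)(7 17 11 9)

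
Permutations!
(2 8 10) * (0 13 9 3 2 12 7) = [13, 1, 8, 2, 4, 5, 6, 0, 10, 3, 12, 11, 7, 9] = (0 13 9 3 2 8 10 12 7)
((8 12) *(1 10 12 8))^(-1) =((1 10 12))^(-1) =(1 12 10)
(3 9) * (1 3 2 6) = (1 3 9 2 6) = [0, 3, 6, 9, 4, 5, 1, 7, 8, 2]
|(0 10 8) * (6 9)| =6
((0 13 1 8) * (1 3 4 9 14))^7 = ((0 13 3 4 9 14 1 8))^7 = (0 8 1 14 9 4 3 13)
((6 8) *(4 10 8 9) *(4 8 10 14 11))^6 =((4 14 11)(6 9 8))^6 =(14)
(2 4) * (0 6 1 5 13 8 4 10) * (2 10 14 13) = (0 6 1 5 2 14 13 8 4 10) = [6, 5, 14, 3, 10, 2, 1, 7, 4, 9, 0, 11, 12, 8, 13]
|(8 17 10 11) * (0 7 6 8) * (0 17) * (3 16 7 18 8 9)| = 15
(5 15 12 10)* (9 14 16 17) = [0, 1, 2, 3, 4, 15, 6, 7, 8, 14, 5, 11, 10, 13, 16, 12, 17, 9] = (5 15 12 10)(9 14 16 17)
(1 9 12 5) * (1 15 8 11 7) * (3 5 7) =[0, 9, 2, 5, 4, 15, 6, 1, 11, 12, 10, 3, 7, 13, 14, 8] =(1 9 12 7)(3 5 15 8 11)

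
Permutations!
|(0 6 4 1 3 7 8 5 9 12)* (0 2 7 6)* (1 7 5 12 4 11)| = 28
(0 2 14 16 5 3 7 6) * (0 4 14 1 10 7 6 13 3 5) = (0 2 1 10 7 13 3 6 4 14 16) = [2, 10, 1, 6, 14, 5, 4, 13, 8, 9, 7, 11, 12, 3, 16, 15, 0]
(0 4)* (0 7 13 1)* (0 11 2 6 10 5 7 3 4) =(1 11 2 6 10 5 7 13)(3 4) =[0, 11, 6, 4, 3, 7, 10, 13, 8, 9, 5, 2, 12, 1]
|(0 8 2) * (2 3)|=4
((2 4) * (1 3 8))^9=(8)(2 4)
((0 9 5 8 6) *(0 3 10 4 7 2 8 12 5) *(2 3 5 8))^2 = (3 4)(5 8)(6 12)(7 10)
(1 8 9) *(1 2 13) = (1 8 9 2 13) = [0, 8, 13, 3, 4, 5, 6, 7, 9, 2, 10, 11, 12, 1]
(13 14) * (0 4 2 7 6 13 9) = (0 4 2 7 6 13 14 9) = [4, 1, 7, 3, 2, 5, 13, 6, 8, 0, 10, 11, 12, 14, 9]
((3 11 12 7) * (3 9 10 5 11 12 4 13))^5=(3 5 12 11 7 4 9 13 10)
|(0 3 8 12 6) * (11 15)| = 10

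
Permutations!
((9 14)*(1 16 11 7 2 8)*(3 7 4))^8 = (16)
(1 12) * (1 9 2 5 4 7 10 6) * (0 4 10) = (0 4 7)(1 12 9 2 5 10 6) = [4, 12, 5, 3, 7, 10, 1, 0, 8, 2, 6, 11, 9]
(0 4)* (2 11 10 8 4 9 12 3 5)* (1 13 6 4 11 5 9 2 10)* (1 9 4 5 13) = (0 2 13 6 5 10 8 11 9 12 3 4) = [2, 1, 13, 4, 0, 10, 5, 7, 11, 12, 8, 9, 3, 6]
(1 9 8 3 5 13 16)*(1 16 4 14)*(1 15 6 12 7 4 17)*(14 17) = (1 9 8 3 5 13 14 15 6 12 7 4 17) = [0, 9, 2, 5, 17, 13, 12, 4, 3, 8, 10, 11, 7, 14, 15, 6, 16, 1]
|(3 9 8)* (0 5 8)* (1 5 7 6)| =|(0 7 6 1 5 8 3 9)| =8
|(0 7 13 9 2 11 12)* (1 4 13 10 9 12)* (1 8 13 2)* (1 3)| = 12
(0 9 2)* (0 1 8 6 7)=(0 9 2 1 8 6 7)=[9, 8, 1, 3, 4, 5, 7, 0, 6, 2]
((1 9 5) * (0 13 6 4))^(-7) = (0 13 6 4)(1 5 9)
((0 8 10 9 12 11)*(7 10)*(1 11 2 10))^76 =((0 8 7 1 11)(2 10 9 12))^76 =(12)(0 8 7 1 11)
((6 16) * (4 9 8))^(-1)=(4 8 9)(6 16)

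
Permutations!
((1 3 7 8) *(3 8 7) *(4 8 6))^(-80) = (8)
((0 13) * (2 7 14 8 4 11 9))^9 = (0 13)(2 14 4 9 7 8 11)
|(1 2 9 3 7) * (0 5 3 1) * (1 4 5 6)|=9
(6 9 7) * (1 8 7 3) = (1 8 7 6 9 3) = [0, 8, 2, 1, 4, 5, 9, 6, 7, 3]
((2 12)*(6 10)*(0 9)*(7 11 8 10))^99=((0 9)(2 12)(6 7 11 8 10))^99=(0 9)(2 12)(6 10 8 11 7)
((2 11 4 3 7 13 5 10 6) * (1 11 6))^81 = ((1 11 4 3 7 13 5 10)(2 6))^81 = (1 11 4 3 7 13 5 10)(2 6)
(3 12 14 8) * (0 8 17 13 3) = (0 8)(3 12 14 17 13) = [8, 1, 2, 12, 4, 5, 6, 7, 0, 9, 10, 11, 14, 3, 17, 15, 16, 13]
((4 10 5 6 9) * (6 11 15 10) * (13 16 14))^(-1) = ((4 6 9)(5 11 15 10)(13 16 14))^(-1) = (4 9 6)(5 10 15 11)(13 14 16)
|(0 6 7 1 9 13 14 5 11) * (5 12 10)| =11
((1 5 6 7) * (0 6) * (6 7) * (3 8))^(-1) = ((0 7 1 5)(3 8))^(-1) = (0 5 1 7)(3 8)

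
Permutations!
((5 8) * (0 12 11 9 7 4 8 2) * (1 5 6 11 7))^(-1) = (0 2 5 1 9 11 6 8 4 7 12)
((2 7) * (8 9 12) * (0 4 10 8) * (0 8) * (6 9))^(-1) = ((0 4 10)(2 7)(6 9 12 8))^(-1) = (0 10 4)(2 7)(6 8 12 9)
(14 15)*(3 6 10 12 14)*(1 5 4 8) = (1 5 4 8)(3 6 10 12 14 15) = [0, 5, 2, 6, 8, 4, 10, 7, 1, 9, 12, 11, 14, 13, 15, 3]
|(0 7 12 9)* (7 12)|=3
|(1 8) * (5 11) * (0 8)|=6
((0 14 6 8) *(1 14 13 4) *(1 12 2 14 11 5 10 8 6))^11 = ((0 13 4 12 2 14 1 11 5 10 8))^11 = (14)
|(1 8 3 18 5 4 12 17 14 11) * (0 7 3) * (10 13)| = |(0 7 3 18 5 4 12 17 14 11 1 8)(10 13)| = 12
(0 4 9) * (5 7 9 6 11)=[4, 1, 2, 3, 6, 7, 11, 9, 8, 0, 10, 5]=(0 4 6 11 5 7 9)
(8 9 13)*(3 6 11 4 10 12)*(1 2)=(1 2)(3 6 11 4 10 12)(8 9 13)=[0, 2, 1, 6, 10, 5, 11, 7, 9, 13, 12, 4, 3, 8]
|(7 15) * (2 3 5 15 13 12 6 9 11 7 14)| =30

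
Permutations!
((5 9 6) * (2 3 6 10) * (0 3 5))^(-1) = ((0 3 6)(2 5 9 10))^(-1) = (0 6 3)(2 10 9 5)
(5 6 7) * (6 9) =(5 9 6 7) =[0, 1, 2, 3, 4, 9, 7, 5, 8, 6]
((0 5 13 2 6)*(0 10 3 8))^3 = (0 2 3 5 6 8 13 10)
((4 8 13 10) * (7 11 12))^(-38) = ((4 8 13 10)(7 11 12))^(-38) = (4 13)(7 11 12)(8 10)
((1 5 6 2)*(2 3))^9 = (1 2 3 6 5)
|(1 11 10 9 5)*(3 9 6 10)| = |(1 11 3 9 5)(6 10)| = 10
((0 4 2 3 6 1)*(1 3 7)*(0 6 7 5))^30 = (0 2)(1 3)(4 5)(6 7)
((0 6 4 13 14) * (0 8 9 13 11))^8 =(14)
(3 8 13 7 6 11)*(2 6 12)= (2 6 11 3 8 13 7 12)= [0, 1, 6, 8, 4, 5, 11, 12, 13, 9, 10, 3, 2, 7]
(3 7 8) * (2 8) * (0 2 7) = [2, 1, 8, 0, 4, 5, 6, 7, 3] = (0 2 8 3)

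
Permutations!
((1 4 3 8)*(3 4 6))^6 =((1 6 3 8))^6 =(1 3)(6 8)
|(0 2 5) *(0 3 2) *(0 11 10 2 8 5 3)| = 7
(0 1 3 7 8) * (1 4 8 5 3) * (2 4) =(0 2 4 8)(3 7 5) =[2, 1, 4, 7, 8, 3, 6, 5, 0]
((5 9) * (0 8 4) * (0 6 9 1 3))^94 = ((0 8 4 6 9 5 1 3))^94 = (0 1 9 4)(3 5 6 8)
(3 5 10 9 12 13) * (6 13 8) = (3 5 10 9 12 8 6 13) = [0, 1, 2, 5, 4, 10, 13, 7, 6, 12, 9, 11, 8, 3]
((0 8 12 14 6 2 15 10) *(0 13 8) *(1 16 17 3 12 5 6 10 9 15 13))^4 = ((1 16 17 3 12 14 10)(2 13 8 5 6)(9 15))^4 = (1 12 16 14 17 10 3)(2 6 5 8 13)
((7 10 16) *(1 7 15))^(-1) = (1 15 16 10 7)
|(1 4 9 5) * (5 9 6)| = |(9)(1 4 6 5)| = 4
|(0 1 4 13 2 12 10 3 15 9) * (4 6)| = 11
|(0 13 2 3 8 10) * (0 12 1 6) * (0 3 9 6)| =|(0 13 2 9 6 3 8 10 12 1)| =10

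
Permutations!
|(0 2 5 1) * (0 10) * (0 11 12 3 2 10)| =8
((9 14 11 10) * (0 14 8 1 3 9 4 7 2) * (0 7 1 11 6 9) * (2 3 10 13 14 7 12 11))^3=((0 7 3)(1 10 4)(2 12 11 13 14 6 9 8))^3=(2 13 9 12 14 8 11 6)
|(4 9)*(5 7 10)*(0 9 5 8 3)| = 8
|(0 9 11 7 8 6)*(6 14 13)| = |(0 9 11 7 8 14 13 6)| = 8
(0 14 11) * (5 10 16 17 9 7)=(0 14 11)(5 10 16 17 9 7)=[14, 1, 2, 3, 4, 10, 6, 5, 8, 7, 16, 0, 12, 13, 11, 15, 17, 9]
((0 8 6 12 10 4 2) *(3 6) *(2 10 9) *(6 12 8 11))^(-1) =(0 2 9 12 3 8 6 11)(4 10)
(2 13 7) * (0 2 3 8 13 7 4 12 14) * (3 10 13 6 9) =[2, 1, 7, 8, 12, 5, 9, 10, 6, 3, 13, 11, 14, 4, 0] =(0 2 7 10 13 4 12 14)(3 8 6 9)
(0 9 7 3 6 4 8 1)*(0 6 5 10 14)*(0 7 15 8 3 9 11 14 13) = (0 11 14 7 9 15 8 1 6 4 3 5 10 13) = [11, 6, 2, 5, 3, 10, 4, 9, 1, 15, 13, 14, 12, 0, 7, 8]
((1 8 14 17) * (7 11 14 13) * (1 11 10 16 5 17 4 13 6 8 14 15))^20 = ((1 14 4 13 7 10 16 5 17 11 15)(6 8))^20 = (1 11 5 10 13 14 15 17 16 7 4)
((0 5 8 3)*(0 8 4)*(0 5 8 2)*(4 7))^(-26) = (0 3)(2 8)(4 5 7)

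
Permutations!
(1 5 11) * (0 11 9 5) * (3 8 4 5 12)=(0 11 1)(3 8 4 5 9 12)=[11, 0, 2, 8, 5, 9, 6, 7, 4, 12, 10, 1, 3]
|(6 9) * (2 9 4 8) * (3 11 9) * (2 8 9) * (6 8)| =12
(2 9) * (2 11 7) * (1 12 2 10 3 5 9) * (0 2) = [2, 12, 1, 5, 4, 9, 6, 10, 8, 11, 3, 7, 0] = (0 2 1 12)(3 5 9 11 7 10)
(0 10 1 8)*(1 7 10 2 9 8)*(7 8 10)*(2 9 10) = (0 9 2 10 8) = [9, 1, 10, 3, 4, 5, 6, 7, 0, 2, 8]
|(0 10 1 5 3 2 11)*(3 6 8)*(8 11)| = 6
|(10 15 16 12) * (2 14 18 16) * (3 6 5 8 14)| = |(2 3 6 5 8 14 18 16 12 10 15)| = 11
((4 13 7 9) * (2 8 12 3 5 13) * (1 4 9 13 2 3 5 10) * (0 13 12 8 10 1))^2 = ((0 13 7 12 5 2 10)(1 4 3))^2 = (0 7 5 10 13 12 2)(1 3 4)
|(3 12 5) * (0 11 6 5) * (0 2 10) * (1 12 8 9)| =11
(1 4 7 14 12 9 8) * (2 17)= [0, 4, 17, 3, 7, 5, 6, 14, 1, 8, 10, 11, 9, 13, 12, 15, 16, 2]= (1 4 7 14 12 9 8)(2 17)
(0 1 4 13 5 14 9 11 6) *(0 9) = (0 1 4 13 5 14)(6 9 11) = [1, 4, 2, 3, 13, 14, 9, 7, 8, 11, 10, 6, 12, 5, 0]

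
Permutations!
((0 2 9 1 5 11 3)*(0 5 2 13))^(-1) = (0 13)(1 9 2)(3 11 5)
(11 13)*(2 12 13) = (2 12 13 11) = [0, 1, 12, 3, 4, 5, 6, 7, 8, 9, 10, 2, 13, 11]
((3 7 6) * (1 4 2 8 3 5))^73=((1 4 2 8 3 7 6 5))^73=(1 4 2 8 3 7 6 5)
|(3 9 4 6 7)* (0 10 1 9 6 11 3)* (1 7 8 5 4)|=6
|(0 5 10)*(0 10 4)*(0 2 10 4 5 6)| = 6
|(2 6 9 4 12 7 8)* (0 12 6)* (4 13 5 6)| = |(0 12 7 8 2)(5 6 9 13)| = 20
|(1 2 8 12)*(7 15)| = 4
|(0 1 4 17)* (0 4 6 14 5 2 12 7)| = 8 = |(0 1 6 14 5 2 12 7)(4 17)|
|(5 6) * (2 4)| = |(2 4)(5 6)| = 2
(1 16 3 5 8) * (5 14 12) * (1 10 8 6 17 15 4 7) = (1 16 3 14 12 5 6 17 15 4 7)(8 10) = [0, 16, 2, 14, 7, 6, 17, 1, 10, 9, 8, 11, 5, 13, 12, 4, 3, 15]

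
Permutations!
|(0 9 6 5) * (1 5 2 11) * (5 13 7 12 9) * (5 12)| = 10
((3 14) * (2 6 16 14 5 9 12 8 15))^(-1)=((2 6 16 14 3 5 9 12 8 15))^(-1)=(2 15 8 12 9 5 3 14 16 6)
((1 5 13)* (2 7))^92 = ((1 5 13)(2 7))^92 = (1 13 5)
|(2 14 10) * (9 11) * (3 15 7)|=|(2 14 10)(3 15 7)(9 11)|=6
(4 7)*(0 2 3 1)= (0 2 3 1)(4 7)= [2, 0, 3, 1, 7, 5, 6, 4]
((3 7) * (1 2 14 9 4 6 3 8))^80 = ((1 2 14 9 4 6 3 7 8))^80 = (1 8 7 3 6 4 9 14 2)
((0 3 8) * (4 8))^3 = ((0 3 4 8))^3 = (0 8 4 3)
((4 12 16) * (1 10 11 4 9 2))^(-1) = ((1 10 11 4 12 16 9 2))^(-1) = (1 2 9 16 12 4 11 10)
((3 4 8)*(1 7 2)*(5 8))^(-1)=(1 2 7)(3 8 5 4)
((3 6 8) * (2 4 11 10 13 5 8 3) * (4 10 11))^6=(2 10 13 5 8)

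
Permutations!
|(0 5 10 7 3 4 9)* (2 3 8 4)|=14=|(0 5 10 7 8 4 9)(2 3)|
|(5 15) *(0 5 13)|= |(0 5 15 13)|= 4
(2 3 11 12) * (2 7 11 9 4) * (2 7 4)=(2 3 9)(4 7 11 12)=[0, 1, 3, 9, 7, 5, 6, 11, 8, 2, 10, 12, 4]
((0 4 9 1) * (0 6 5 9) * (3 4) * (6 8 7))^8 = (0 4 3)(1 7 5)(6 9 8)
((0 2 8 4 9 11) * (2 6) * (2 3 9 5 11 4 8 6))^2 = (0 6 9 5)(2 3 4 11)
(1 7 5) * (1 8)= (1 7 5 8)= [0, 7, 2, 3, 4, 8, 6, 5, 1]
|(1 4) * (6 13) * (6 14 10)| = 4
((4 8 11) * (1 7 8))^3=(1 11 7 4 8)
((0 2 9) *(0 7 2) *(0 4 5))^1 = (0 4 5)(2 9 7)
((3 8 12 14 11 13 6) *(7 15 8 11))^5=((3 11 13 6)(7 15 8 12 14))^5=(15)(3 11 13 6)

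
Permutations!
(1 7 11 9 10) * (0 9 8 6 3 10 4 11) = (0 9 4 11 8 6 3 10 1 7) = [9, 7, 2, 10, 11, 5, 3, 0, 6, 4, 1, 8]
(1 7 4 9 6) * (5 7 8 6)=(1 8 6)(4 9 5 7)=[0, 8, 2, 3, 9, 7, 1, 4, 6, 5]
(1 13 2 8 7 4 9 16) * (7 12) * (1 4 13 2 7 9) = (1 2 8 12 9 16 4)(7 13) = [0, 2, 8, 3, 1, 5, 6, 13, 12, 16, 10, 11, 9, 7, 14, 15, 4]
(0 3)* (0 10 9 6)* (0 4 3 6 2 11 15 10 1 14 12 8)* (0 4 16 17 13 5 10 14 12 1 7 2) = [6, 12, 11, 7, 3, 10, 16, 2, 4, 0, 9, 15, 8, 5, 1, 14, 17, 13] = (0 6 16 17 13 5 10 9)(1 12 8 4 3 7 2 11 15 14)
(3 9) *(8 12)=(3 9)(8 12)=[0, 1, 2, 9, 4, 5, 6, 7, 12, 3, 10, 11, 8]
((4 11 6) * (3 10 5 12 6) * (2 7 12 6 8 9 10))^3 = ((2 7 12 8 9 10 5 6 4 11 3))^3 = (2 8 5 11 7 9 6 3 12 10 4)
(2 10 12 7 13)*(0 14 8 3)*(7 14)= (0 7 13 2 10 12 14 8 3)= [7, 1, 10, 0, 4, 5, 6, 13, 3, 9, 12, 11, 14, 2, 8]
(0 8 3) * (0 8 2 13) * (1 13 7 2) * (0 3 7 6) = [1, 13, 6, 8, 4, 5, 0, 2, 7, 9, 10, 11, 12, 3] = (0 1 13 3 8 7 2 6)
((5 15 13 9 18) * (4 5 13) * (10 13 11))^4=((4 5 15)(9 18 11 10 13))^4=(4 5 15)(9 13 10 11 18)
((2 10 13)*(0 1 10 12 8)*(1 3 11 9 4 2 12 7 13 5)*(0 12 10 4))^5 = (0 3 11 9)(1 10 7 4 5 13 2)(8 12)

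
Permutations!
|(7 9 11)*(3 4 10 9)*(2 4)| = |(2 4 10 9 11 7 3)| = 7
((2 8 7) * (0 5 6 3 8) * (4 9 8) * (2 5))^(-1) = (0 2)(3 6 5 7 8 9 4)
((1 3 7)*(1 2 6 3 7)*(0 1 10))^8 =(0 1 7 2 6 3 10)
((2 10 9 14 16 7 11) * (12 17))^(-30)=(17)(2 7 14 10 11 16 9)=((2 10 9 14 16 7 11)(12 17))^(-30)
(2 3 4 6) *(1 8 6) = (1 8 6 2 3 4) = [0, 8, 3, 4, 1, 5, 2, 7, 6]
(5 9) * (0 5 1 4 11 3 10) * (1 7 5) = (0 1 4 11 3 10)(5 9 7) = [1, 4, 2, 10, 11, 9, 6, 5, 8, 7, 0, 3]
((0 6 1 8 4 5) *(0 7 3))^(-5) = (0 8 7 6 4 3 1 5)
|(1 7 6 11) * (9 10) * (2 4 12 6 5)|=8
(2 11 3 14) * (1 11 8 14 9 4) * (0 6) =(0 6)(1 11 3 9 4)(2 8 14) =[6, 11, 8, 9, 1, 5, 0, 7, 14, 4, 10, 3, 12, 13, 2]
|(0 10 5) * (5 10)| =|(10)(0 5)| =2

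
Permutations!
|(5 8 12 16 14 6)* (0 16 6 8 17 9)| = 9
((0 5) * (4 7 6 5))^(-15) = (7)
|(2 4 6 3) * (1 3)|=|(1 3 2 4 6)|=5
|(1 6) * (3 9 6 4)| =|(1 4 3 9 6)| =5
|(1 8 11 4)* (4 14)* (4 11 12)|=4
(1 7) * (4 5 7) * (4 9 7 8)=[0, 9, 2, 3, 5, 8, 6, 1, 4, 7]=(1 9 7)(4 5 8)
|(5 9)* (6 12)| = |(5 9)(6 12)| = 2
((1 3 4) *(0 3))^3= (0 1 4 3)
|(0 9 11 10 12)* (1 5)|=|(0 9 11 10 12)(1 5)|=10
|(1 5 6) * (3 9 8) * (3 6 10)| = |(1 5 10 3 9 8 6)| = 7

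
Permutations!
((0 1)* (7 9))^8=((0 1)(7 9))^8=(9)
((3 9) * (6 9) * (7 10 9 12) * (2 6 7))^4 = (2 6 12)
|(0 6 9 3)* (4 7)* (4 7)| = |(0 6 9 3)| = 4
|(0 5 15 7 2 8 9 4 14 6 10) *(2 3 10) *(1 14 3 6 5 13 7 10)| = |(0 13 7 6 2 8 9 4 3 1 14 5 15 10)| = 14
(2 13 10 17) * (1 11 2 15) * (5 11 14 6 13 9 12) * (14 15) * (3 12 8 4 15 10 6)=(1 10 17 14 3 12 5 11 2 9 8 4 15)(6 13)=[0, 10, 9, 12, 15, 11, 13, 7, 4, 8, 17, 2, 5, 6, 3, 1, 16, 14]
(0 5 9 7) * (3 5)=(0 3 5 9 7)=[3, 1, 2, 5, 4, 9, 6, 0, 8, 7]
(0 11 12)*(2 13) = (0 11 12)(2 13) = [11, 1, 13, 3, 4, 5, 6, 7, 8, 9, 10, 12, 0, 2]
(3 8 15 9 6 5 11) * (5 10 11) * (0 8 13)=(0 8 15 9 6 10 11 3 13)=[8, 1, 2, 13, 4, 5, 10, 7, 15, 6, 11, 3, 12, 0, 14, 9]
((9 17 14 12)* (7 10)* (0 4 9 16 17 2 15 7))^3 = ((0 4 9 2 15 7 10)(12 16 17 14))^3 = (0 2 10 9 7 4 15)(12 14 17 16)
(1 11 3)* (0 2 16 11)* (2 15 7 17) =(0 15 7 17 2 16 11 3 1) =[15, 0, 16, 1, 4, 5, 6, 17, 8, 9, 10, 3, 12, 13, 14, 7, 11, 2]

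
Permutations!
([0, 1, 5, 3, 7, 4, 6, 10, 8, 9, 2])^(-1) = [0, 1, 10, 3, 5, 2, 6, 4, 8, 9, 7]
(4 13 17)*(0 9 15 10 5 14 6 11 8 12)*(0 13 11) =(0 9 15 10 5 14 6)(4 11 8 12 13 17) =[9, 1, 2, 3, 11, 14, 0, 7, 12, 15, 5, 8, 13, 17, 6, 10, 16, 4]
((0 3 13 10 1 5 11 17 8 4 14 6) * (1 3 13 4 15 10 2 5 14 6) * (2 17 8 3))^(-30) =((0 13 17 3 4 6)(1 14)(2 5 11 8 15 10))^(-30) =(17)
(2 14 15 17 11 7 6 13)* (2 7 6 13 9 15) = [0, 1, 14, 3, 4, 5, 9, 13, 8, 15, 10, 6, 12, 7, 2, 17, 16, 11] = (2 14)(6 9 15 17 11)(7 13)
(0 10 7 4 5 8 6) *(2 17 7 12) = (0 10 12 2 17 7 4 5 8 6) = [10, 1, 17, 3, 5, 8, 0, 4, 6, 9, 12, 11, 2, 13, 14, 15, 16, 7]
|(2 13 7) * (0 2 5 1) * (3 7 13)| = 6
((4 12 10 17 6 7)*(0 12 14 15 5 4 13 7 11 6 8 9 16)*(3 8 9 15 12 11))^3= (0 3 5 12 9 11 8 4 10 16 6 15 14 17)(7 13)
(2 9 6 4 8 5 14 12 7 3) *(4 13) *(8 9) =(2 8 5 14 12 7 3)(4 9 6 13) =[0, 1, 8, 2, 9, 14, 13, 3, 5, 6, 10, 11, 7, 4, 12]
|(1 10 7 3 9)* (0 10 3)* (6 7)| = 12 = |(0 10 6 7)(1 3 9)|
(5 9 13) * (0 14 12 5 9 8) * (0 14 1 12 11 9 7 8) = (0 1 12 5)(7 8 14 11 9 13) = [1, 12, 2, 3, 4, 0, 6, 8, 14, 13, 10, 9, 5, 7, 11]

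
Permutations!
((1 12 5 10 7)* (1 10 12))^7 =(5 12)(7 10)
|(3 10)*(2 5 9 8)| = 4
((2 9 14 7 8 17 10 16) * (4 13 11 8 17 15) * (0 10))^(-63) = (0 10 16 2 9 14 7 17)(4 11 15 13 8) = ((0 10 16 2 9 14 7 17)(4 13 11 8 15))^(-63)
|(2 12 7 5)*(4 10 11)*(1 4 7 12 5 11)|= 6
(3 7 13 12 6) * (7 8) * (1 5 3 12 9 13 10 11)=[0, 5, 2, 8, 4, 3, 12, 10, 7, 13, 11, 1, 6, 9]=(1 5 3 8 7 10 11)(6 12)(9 13)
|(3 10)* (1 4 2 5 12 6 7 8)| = 8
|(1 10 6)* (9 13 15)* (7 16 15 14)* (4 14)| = 21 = |(1 10 6)(4 14 7 16 15 9 13)|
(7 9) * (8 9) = (7 8 9) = [0, 1, 2, 3, 4, 5, 6, 8, 9, 7]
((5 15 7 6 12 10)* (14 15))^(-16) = ((5 14 15 7 6 12 10))^(-16) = (5 12 7 14 10 6 15)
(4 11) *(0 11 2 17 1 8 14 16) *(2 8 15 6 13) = (0 11 4 8 14 16)(1 15 6 13 2 17) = [11, 15, 17, 3, 8, 5, 13, 7, 14, 9, 10, 4, 12, 2, 16, 6, 0, 1]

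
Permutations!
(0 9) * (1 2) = [9, 2, 1, 3, 4, 5, 6, 7, 8, 0] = (0 9)(1 2)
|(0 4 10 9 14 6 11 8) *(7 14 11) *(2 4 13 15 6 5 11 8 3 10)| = 12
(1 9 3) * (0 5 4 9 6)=(0 5 4 9 3 1 6)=[5, 6, 2, 1, 9, 4, 0, 7, 8, 3]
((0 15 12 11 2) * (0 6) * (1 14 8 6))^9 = ((0 15 12 11 2 1 14 8 6))^9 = (15)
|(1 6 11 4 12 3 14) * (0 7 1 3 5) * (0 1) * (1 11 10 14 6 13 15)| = |(0 7)(1 13 15)(3 6 10 14)(4 12 5 11)| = 12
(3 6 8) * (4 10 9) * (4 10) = (3 6 8)(9 10) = [0, 1, 2, 6, 4, 5, 8, 7, 3, 10, 9]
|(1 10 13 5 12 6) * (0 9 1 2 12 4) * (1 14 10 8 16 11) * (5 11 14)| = |(0 9 5 4)(1 8 16 14 10 13 11)(2 12 6)| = 84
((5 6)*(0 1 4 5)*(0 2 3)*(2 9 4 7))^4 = (9)(0 3 2 7 1)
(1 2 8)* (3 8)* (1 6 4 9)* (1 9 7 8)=(9)(1 2 3)(4 7 8 6)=[0, 2, 3, 1, 7, 5, 4, 8, 6, 9]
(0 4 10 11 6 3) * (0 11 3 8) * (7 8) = (0 4 10 3 11 6 7 8) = [4, 1, 2, 11, 10, 5, 7, 8, 0, 9, 3, 6]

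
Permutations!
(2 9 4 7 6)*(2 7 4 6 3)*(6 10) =(2 9 10 6 7 3) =[0, 1, 9, 2, 4, 5, 7, 3, 8, 10, 6]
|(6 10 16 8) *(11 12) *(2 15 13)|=12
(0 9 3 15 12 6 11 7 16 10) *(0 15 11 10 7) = (0 9 3 11)(6 10 15 12)(7 16) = [9, 1, 2, 11, 4, 5, 10, 16, 8, 3, 15, 0, 6, 13, 14, 12, 7]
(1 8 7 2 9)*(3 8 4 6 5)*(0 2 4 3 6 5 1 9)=(9)(0 2)(1 3 8 7 4 5 6)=[2, 3, 0, 8, 5, 6, 1, 4, 7, 9]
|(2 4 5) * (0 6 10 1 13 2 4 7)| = 14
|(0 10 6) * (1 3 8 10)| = |(0 1 3 8 10 6)| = 6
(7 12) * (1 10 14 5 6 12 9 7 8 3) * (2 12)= [0, 10, 12, 1, 4, 6, 2, 9, 3, 7, 14, 11, 8, 13, 5]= (1 10 14 5 6 2 12 8 3)(7 9)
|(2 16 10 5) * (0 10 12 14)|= |(0 10 5 2 16 12 14)|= 7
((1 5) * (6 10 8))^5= ((1 5)(6 10 8))^5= (1 5)(6 8 10)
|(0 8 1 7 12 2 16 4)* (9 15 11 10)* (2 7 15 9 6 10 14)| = 18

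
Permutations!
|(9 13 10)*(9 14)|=4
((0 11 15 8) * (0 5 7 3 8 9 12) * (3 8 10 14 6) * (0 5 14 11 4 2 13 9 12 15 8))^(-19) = (0 7 5 12 15 9 13 2 4)(3 6 14 8 11 10)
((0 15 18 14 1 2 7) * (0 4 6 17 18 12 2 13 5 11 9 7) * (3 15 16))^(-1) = (0 2 12 15 3 16)(1 14 18 17 6 4 7 9 11 5 13)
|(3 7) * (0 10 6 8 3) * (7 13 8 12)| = 15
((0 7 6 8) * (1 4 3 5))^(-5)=((0 7 6 8)(1 4 3 5))^(-5)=(0 8 6 7)(1 5 3 4)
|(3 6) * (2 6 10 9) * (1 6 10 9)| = 6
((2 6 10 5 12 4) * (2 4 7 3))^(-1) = (2 3 7 12 5 10 6)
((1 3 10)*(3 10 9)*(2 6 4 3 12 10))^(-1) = (1 10 12 9 3 4 6 2)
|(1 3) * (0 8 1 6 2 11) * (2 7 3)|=|(0 8 1 2 11)(3 6 7)|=15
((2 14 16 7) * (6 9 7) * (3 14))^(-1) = (2 7 9 6 16 14 3) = ((2 3 14 16 6 9 7))^(-1)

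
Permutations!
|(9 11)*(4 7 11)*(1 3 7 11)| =3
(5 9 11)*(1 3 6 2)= (1 3 6 2)(5 9 11)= [0, 3, 1, 6, 4, 9, 2, 7, 8, 11, 10, 5]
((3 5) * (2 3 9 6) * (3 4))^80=(2 3 9)(4 5 6)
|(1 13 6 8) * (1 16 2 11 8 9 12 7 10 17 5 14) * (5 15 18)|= 12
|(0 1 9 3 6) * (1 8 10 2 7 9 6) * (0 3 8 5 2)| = |(0 5 2 7 9 8 10)(1 6 3)| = 21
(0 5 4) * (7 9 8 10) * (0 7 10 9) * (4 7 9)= (10)(0 5 7)(4 9 8)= [5, 1, 2, 3, 9, 7, 6, 0, 4, 8, 10]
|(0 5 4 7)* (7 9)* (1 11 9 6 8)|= 9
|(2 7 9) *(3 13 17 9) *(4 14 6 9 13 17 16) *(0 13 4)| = |(0 13 16)(2 7 3 17 4 14 6 9)| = 24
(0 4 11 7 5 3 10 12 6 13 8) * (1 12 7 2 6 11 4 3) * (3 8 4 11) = (0 8)(1 12 3 10 7 5)(2 6 13 4 11) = [8, 12, 6, 10, 11, 1, 13, 5, 0, 9, 7, 2, 3, 4]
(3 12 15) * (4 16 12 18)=(3 18 4 16 12 15)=[0, 1, 2, 18, 16, 5, 6, 7, 8, 9, 10, 11, 15, 13, 14, 3, 12, 17, 4]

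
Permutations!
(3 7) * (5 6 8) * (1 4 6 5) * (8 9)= (1 4 6 9 8)(3 7)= [0, 4, 2, 7, 6, 5, 9, 3, 1, 8]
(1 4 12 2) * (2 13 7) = (1 4 12 13 7 2) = [0, 4, 1, 3, 12, 5, 6, 2, 8, 9, 10, 11, 13, 7]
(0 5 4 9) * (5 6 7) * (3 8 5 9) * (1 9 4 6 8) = [8, 9, 2, 1, 3, 6, 7, 4, 5, 0] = (0 8 5 6 7 4 3 1 9)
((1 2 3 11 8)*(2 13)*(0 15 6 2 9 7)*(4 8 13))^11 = ((0 15 6 2 3 11 13 9 7)(1 4 8))^11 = (0 6 3 13 7 15 2 11 9)(1 8 4)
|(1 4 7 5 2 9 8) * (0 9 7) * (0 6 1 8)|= |(0 9)(1 4 6)(2 7 5)|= 6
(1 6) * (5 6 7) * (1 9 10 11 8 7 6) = (1 6 9 10 11 8 7 5) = [0, 6, 2, 3, 4, 1, 9, 5, 7, 10, 11, 8]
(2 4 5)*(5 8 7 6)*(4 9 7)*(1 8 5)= [0, 8, 9, 3, 5, 2, 1, 6, 4, 7]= (1 8 4 5 2 9 7 6)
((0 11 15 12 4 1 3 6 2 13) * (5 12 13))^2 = (0 15)(1 6 5 4 3 2 12)(11 13)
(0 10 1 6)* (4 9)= (0 10 1 6)(4 9)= [10, 6, 2, 3, 9, 5, 0, 7, 8, 4, 1]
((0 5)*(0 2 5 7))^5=((0 7)(2 5))^5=(0 7)(2 5)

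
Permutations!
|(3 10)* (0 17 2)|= 6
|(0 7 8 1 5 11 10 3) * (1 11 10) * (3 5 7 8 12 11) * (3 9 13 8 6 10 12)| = |(0 6 10 5 12 11 1 7 3)(8 9 13)| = 9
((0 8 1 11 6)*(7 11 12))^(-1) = ((0 8 1 12 7 11 6))^(-1) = (0 6 11 7 12 1 8)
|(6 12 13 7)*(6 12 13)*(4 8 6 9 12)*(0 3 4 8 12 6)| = |(0 3 4 12 9 6 13 7 8)| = 9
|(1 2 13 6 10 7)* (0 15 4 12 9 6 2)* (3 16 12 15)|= 18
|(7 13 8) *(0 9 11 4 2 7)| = |(0 9 11 4 2 7 13 8)| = 8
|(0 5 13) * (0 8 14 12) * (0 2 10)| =|(0 5 13 8 14 12 2 10)| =8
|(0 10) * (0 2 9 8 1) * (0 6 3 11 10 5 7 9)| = |(0 5 7 9 8 1 6 3 11 10 2)| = 11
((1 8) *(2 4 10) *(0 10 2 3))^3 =((0 10 3)(1 8)(2 4))^3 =(10)(1 8)(2 4)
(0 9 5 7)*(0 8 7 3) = [9, 1, 2, 0, 4, 3, 6, 8, 7, 5] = (0 9 5 3)(7 8)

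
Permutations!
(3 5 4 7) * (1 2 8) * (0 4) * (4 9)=[9, 2, 8, 5, 7, 0, 6, 3, 1, 4]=(0 9 4 7 3 5)(1 2 8)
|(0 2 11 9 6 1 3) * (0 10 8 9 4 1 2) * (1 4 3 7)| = 14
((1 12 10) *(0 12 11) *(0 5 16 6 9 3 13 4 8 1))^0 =(16)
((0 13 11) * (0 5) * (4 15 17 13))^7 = ((0 4 15 17 13 11 5))^7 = (17)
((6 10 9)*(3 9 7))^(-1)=(3 7 10 6 9)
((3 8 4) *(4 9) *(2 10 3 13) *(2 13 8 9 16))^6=((2 10 3 9 4 8 16))^6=(2 16 8 4 9 3 10)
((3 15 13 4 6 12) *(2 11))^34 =((2 11)(3 15 13 4 6 12))^34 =(3 6 13)(4 15 12)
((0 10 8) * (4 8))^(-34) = ((0 10 4 8))^(-34) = (0 4)(8 10)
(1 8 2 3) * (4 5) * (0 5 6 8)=(0 5 4 6 8 2 3 1)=[5, 0, 3, 1, 6, 4, 8, 7, 2]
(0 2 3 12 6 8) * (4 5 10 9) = (0 2 3 12 6 8)(4 5 10 9) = [2, 1, 3, 12, 5, 10, 8, 7, 0, 4, 9, 11, 6]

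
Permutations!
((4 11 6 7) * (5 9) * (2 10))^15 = (2 10)(4 7 6 11)(5 9)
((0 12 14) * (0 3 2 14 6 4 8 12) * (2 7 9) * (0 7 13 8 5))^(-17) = (0 8 9 6 14 5 13 7 12 2 4 3)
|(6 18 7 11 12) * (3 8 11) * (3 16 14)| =|(3 8 11 12 6 18 7 16 14)| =9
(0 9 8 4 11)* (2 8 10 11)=[9, 1, 8, 3, 2, 5, 6, 7, 4, 10, 11, 0]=(0 9 10 11)(2 8 4)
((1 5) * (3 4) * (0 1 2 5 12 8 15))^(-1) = ((0 1 12 8 15)(2 5)(3 4))^(-1) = (0 15 8 12 1)(2 5)(3 4)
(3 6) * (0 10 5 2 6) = (0 10 5 2 6 3) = [10, 1, 6, 0, 4, 2, 3, 7, 8, 9, 5]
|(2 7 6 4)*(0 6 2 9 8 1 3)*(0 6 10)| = 6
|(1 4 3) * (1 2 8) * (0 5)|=10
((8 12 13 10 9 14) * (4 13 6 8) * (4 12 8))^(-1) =(4 6 12 14 9 10 13)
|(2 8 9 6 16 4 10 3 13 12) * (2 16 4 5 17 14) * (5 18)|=14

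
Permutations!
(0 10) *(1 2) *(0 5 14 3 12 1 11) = (0 10 5 14 3 12 1 2 11) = [10, 2, 11, 12, 4, 14, 6, 7, 8, 9, 5, 0, 1, 13, 3]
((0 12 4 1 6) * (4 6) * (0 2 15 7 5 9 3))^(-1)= ((0 12 6 2 15 7 5 9 3)(1 4))^(-1)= (0 3 9 5 7 15 2 6 12)(1 4)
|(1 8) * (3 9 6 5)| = 4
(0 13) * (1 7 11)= [13, 7, 2, 3, 4, 5, 6, 11, 8, 9, 10, 1, 12, 0]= (0 13)(1 7 11)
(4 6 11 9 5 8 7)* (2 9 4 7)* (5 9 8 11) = (2 8)(4 6 5 11) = [0, 1, 8, 3, 6, 11, 5, 7, 2, 9, 10, 4]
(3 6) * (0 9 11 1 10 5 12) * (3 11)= (0 9 3 6 11 1 10 5 12)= [9, 10, 2, 6, 4, 12, 11, 7, 8, 3, 5, 1, 0]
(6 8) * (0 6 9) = (0 6 8 9) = [6, 1, 2, 3, 4, 5, 8, 7, 9, 0]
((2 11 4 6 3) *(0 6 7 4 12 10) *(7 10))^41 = ((0 6 3 2 11 12 7 4 10))^41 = (0 12 6 7 3 4 2 10 11)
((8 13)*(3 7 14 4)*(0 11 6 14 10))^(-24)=(14)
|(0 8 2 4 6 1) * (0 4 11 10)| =15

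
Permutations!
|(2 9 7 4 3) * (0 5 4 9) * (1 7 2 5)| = |(0 1 7 9 2)(3 5 4)| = 15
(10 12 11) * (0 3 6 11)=(0 3 6 11 10 12)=[3, 1, 2, 6, 4, 5, 11, 7, 8, 9, 12, 10, 0]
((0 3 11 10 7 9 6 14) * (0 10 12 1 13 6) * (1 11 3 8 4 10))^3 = ((0 8 4 10 7 9)(1 13 6 14)(11 12))^3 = (0 10)(1 14 6 13)(4 9)(7 8)(11 12)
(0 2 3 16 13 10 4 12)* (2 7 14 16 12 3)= (0 7 14 16 13 10 4 3 12)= [7, 1, 2, 12, 3, 5, 6, 14, 8, 9, 4, 11, 0, 10, 16, 15, 13]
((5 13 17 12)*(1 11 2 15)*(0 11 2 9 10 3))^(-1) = ((0 11 9 10 3)(1 2 15)(5 13 17 12))^(-1) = (0 3 10 9 11)(1 15 2)(5 12 17 13)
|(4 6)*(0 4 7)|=|(0 4 6 7)|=4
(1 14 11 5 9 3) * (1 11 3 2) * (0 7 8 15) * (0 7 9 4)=(0 9 2 1 14 3 11 5 4)(7 8 15)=[9, 14, 1, 11, 0, 4, 6, 8, 15, 2, 10, 5, 12, 13, 3, 7]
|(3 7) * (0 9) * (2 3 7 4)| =6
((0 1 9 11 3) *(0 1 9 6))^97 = ((0 9 11 3 1 6))^97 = (0 9 11 3 1 6)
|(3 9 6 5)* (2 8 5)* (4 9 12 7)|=9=|(2 8 5 3 12 7 4 9 6)|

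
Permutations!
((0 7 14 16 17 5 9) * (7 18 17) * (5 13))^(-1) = ((0 18 17 13 5 9)(7 14 16))^(-1) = (0 9 5 13 17 18)(7 16 14)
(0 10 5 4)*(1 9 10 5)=[5, 9, 2, 3, 0, 4, 6, 7, 8, 10, 1]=(0 5 4)(1 9 10)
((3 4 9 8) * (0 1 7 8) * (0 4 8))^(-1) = (0 7 1)(3 8)(4 9)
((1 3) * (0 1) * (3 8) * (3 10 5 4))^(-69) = (0 1 8 10 5 4 3)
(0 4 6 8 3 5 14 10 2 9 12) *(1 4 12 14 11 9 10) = (0 12)(1 4 6 8 3 5 11 9 14)(2 10) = [12, 4, 10, 5, 6, 11, 8, 7, 3, 14, 2, 9, 0, 13, 1]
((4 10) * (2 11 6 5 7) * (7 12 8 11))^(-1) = (2 7)(4 10)(5 6 11 8 12)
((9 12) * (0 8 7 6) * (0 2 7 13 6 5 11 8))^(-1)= (2 6 13 8 11 5 7)(9 12)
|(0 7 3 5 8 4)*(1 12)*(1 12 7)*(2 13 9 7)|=|(0 1 2 13 9 7 3 5 8 4)|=10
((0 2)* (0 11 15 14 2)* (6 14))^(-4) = ((2 11 15 6 14))^(-4) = (2 11 15 6 14)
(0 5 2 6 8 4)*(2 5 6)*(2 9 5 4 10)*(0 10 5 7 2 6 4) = (0 4 10 6 8 5)(2 9 7) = [4, 1, 9, 3, 10, 0, 8, 2, 5, 7, 6]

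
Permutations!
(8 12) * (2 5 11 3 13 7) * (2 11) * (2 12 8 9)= (2 5 12 9)(3 13 7 11)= [0, 1, 5, 13, 4, 12, 6, 11, 8, 2, 10, 3, 9, 7]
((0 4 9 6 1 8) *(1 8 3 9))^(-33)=(0 1 9 8 4 3 6)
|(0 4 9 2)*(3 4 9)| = 6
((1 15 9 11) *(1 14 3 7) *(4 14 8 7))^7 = (1 15 9 11 8 7)(3 4 14)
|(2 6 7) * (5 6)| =4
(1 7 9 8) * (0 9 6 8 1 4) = (0 9 1 7 6 8 4) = [9, 7, 2, 3, 0, 5, 8, 6, 4, 1]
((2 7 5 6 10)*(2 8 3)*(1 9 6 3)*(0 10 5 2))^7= ((0 10 8 1 9 6 5 3)(2 7))^7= (0 3 5 6 9 1 8 10)(2 7)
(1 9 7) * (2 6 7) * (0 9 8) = (0 9 2 6 7 1 8) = [9, 8, 6, 3, 4, 5, 7, 1, 0, 2]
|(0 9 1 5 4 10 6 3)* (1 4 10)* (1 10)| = |(0 9 4 10 6 3)(1 5)| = 6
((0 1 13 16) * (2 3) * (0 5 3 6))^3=((0 1 13 16 5 3 2 6))^3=(0 16 2 1 5 6 13 3)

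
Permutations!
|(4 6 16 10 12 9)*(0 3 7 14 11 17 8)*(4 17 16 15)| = |(0 3 7 14 11 16 10 12 9 17 8)(4 6 15)| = 33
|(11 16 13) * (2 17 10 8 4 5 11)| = |(2 17 10 8 4 5 11 16 13)| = 9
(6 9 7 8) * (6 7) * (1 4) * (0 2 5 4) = (0 2 5 4 1)(6 9)(7 8) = [2, 0, 5, 3, 1, 4, 9, 8, 7, 6]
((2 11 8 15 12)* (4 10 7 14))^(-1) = (2 12 15 8 11)(4 14 7 10) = ((2 11 8 15 12)(4 10 7 14))^(-1)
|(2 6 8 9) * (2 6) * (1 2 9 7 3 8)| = 12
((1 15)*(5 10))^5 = (1 15)(5 10)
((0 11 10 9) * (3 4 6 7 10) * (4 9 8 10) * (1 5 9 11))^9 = ((0 1 5 9)(3 11)(4 6 7)(8 10))^9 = (0 1 5 9)(3 11)(8 10)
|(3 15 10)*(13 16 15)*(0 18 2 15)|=|(0 18 2 15 10 3 13 16)|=8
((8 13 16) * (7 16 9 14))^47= ((7 16 8 13 9 14))^47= (7 14 9 13 8 16)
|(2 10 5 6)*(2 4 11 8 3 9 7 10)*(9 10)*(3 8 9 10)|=|(4 11 9 7 10 5 6)|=7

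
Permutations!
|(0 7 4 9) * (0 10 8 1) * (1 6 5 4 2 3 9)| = |(0 7 2 3 9 10 8 6 5 4 1)| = 11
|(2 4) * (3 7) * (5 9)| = 2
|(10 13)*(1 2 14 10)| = 5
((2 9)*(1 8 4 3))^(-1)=(1 3 4 8)(2 9)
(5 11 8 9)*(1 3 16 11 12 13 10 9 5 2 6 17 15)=[0, 3, 6, 16, 4, 12, 17, 7, 5, 2, 9, 8, 13, 10, 14, 1, 11, 15]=(1 3 16 11 8 5 12 13 10 9 2 6 17 15)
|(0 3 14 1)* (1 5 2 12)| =7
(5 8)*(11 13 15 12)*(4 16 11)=[0, 1, 2, 3, 16, 8, 6, 7, 5, 9, 10, 13, 4, 15, 14, 12, 11]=(4 16 11 13 15 12)(5 8)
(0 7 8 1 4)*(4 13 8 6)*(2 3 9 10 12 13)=[7, 2, 3, 9, 0, 5, 4, 6, 1, 10, 12, 11, 13, 8]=(0 7 6 4)(1 2 3 9 10 12 13 8)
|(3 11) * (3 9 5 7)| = |(3 11 9 5 7)| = 5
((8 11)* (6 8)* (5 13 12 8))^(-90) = (13)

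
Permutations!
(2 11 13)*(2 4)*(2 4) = (2 11 13) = [0, 1, 11, 3, 4, 5, 6, 7, 8, 9, 10, 13, 12, 2]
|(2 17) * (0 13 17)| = 4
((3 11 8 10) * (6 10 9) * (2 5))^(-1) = (2 5)(3 10 6 9 8 11)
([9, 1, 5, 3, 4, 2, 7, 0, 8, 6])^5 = (0 9 6 7)(2 5)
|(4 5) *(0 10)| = |(0 10)(4 5)| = 2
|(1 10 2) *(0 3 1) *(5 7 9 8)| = |(0 3 1 10 2)(5 7 9 8)| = 20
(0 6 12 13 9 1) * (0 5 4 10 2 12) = [6, 5, 12, 3, 10, 4, 0, 7, 8, 1, 2, 11, 13, 9] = (0 6)(1 5 4 10 2 12 13 9)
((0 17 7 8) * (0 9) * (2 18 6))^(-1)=(0 9 8 7 17)(2 6 18)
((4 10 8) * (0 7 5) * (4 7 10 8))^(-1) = ((0 10 4 8 7 5))^(-1) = (0 5 7 8 4 10)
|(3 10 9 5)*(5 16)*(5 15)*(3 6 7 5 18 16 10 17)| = 6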